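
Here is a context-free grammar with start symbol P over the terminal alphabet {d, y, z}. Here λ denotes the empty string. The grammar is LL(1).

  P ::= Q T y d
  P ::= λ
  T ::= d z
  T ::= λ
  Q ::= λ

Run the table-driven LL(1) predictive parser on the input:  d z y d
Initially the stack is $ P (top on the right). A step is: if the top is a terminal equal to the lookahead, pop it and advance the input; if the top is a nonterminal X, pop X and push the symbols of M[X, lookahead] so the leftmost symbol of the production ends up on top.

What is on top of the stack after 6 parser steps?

d

step 1: stack=$ P  input=d z y d $  — expand P ::= Q T y d
step 2: stack=$ d y T Q  input=d z y d $  — expand Q ::= λ
step 3: stack=$ d y T  input=d z y d $  — expand T ::= d z
step 4: stack=$ d y z d  input=d z y d $  — match d
step 5: stack=$ d y z  input=z y d $  — match z
step 6: stack=$ d y  input=y d $  — match y
Stack after step 6: $ d (top = d).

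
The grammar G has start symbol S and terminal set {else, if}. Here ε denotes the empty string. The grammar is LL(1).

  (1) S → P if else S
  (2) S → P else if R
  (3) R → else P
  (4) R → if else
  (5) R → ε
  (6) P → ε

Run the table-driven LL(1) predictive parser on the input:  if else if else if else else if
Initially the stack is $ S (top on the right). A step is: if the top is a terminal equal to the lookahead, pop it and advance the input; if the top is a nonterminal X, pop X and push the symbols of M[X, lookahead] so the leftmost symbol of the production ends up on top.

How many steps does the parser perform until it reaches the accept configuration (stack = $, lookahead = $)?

17

step 1: stack=$ S  input=if else if else if else else if $  — expand S → P if else S
step 2: stack=$ S else if P  input=if else if else if else else if $  — expand P → ε
step 3: stack=$ S else if  input=if else if else if else else if $  — match if
step 4: stack=$ S else  input=else if else if else else if $  — match else
step 5: stack=$ S  input=if else if else else if $  — expand S → P if else S
step 6: stack=$ S else if P  input=if else if else else if $  — expand P → ε
step 7: stack=$ S else if  input=if else if else else if $  — match if
step 8: stack=$ S else  input=else if else else if $  — match else
step 9: stack=$ S  input=if else else if $  — expand S → P if else S
step 10: stack=$ S else if P  input=if else else if $  — expand P → ε
step 11: stack=$ S else if  input=if else else if $  — match if
step 12: stack=$ S else  input=else else if $  — match else
step 13: stack=$ S  input=else if $  — expand S → P else if R
step 14: stack=$ R if else P  input=else if $  — expand P → ε
step 15: stack=$ R if else  input=else if $  — match else
step 16: stack=$ R if  input=if $  — match if
step 17: stack=$ R  input=$  — expand R → ε
Accept reached after 17 steps.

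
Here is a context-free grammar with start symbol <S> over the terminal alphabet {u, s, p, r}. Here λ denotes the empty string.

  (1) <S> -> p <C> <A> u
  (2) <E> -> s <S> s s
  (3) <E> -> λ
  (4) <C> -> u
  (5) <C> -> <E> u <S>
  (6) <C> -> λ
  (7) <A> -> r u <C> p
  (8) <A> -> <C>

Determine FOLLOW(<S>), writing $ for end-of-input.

FIRST(<S>) = {p}
FIRST(<E>) = {λ, s}
FIRST(<C>) = {λ, s, u}  (via <E> u <S>)
FIRST(<A>) = {λ, r, s, u}  (via <C>)
FOLLOW(<S>) includes $ since <S> is the start symbol.
FOLLOW(<E>): in <C>-><E> u <S>, <E> is followed by u <S> with FIRST {u}. Thus FOLLOW(<E>) = {u}.
FOLLOW(<A>): in <S>->p <C> <A> u, <A> is followed by u with FIRST {u}. Thus FOLLOW(<A>) = {u}.
FOLLOW(<C>): in <S>->p <C> <A> u, <C> is followed by <A> u with FIRST {r, s, u}; in <A>->r u <C> p, <C> is followed by p with FIRST {p}; in <A>-><C>, the suffix after <C> is empty, so FOLLOW(<C>) ⊇ FOLLOW(<A>) = {u}. Thus FOLLOW(<C>) = {p, r, s, u}.
FOLLOW(<S>): in <E>->s <S> s s, <S> is followed by s s with FIRST {s}; in <C>-><E> u <S>, the suffix after <S> is empty, so FOLLOW(<S>) ⊇ FOLLOW(<C>) = {p, r, s, u}. Thus FOLLOW(<S>) = {$, p, r, s, u}.

{$, p, r, s, u}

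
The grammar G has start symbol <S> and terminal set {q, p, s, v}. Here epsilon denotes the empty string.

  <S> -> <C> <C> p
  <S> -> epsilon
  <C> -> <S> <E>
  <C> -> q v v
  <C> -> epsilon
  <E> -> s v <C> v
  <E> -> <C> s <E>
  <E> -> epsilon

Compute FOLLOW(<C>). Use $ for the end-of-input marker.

{p, q, s, v}

FIRST(<S>): from <S>-><C> <C> p we get {p, q, s}; from <S>->epsilon we get {epsilon}. So FIRST(<S>) = {epsilon, p, q, s}.
FIRST(<C>): from <C>-><S> <E> we get {epsilon, p, q, s}; from <C>->q v v we get {q}; from <C>->epsilon we get {epsilon}. So FIRST(<C>) = {epsilon, p, q, s}.
FIRST(<E>): from <E>->s v <C> v we get {s}; from <E>-><C> s <E> we get {p, q, s}; from <E>->epsilon we get {epsilon}. So FIRST(<E>) = {epsilon, p, q, s}.
FOLLOW(<S>) includes $ since <S> is the start symbol.
FOLLOW(<C>): in <S>-><C> <C> p (occurrence 1), <C> is followed by <C> p with FIRST {p, q, s}; in <S>-><C> <C> p (occurrence 2), <C> is followed by p with FIRST {p}; in <E>->s v <C> v, <C> is followed by v with FIRST {v}; in <E>-><C> s <E>, <C> is followed by s <E> with FIRST {s}. Thus FOLLOW(<C>) = {p, q, s, v}.
FOLLOW(<S>): in <C>-><S> <E>, <S> is followed by <E> with FIRST {epsilon, p, q, s}; in <C>-><S> <E>, the suffix after <S> is nullable, so FOLLOW(<S>) ⊇ FOLLOW(<C>) = {p, q, s, v}. Thus FOLLOW(<S>) = {$, p, q, s, v}.
FOLLOW(<E>): in <C>-><S> <E>, the suffix after <E> is empty, so FOLLOW(<E>) ⊇ FOLLOW(<C>) = {p, q, s, v}; in <E>-><C> s <E>, the suffix after <E> is empty (adds nothing new). Thus FOLLOW(<E>) = {p, q, s, v}.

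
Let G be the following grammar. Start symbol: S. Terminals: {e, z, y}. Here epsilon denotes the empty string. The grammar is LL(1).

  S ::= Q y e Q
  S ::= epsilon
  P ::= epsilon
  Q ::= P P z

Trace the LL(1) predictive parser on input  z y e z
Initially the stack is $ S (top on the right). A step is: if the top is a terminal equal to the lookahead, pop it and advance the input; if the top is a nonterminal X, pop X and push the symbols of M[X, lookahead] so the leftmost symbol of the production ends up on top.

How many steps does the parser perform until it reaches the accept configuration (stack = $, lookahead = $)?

11

      Stack          Input      Action
   1  $ S            z y e z $  expand S ::= Q y e Q
   2  $ Q e y Q      z y e z $  expand Q ::= P P z
   3  $ Q e y z P P  z y e z $  expand P ::= epsilon
   4  $ Q e y z P    z y e z $  expand P ::= epsilon
   5  $ Q e y z      z y e z $  match z
   6  $ Q e y        y e z $    match y
   7  $ Q e          e z $      match e
   8  $ Q            z $        expand Q ::= P P z
   9  $ z P P        z $        expand P ::= epsilon
  10  $ z P          z $        expand P ::= epsilon
  11  $ z            z $        match z
Accept reached after 11 steps.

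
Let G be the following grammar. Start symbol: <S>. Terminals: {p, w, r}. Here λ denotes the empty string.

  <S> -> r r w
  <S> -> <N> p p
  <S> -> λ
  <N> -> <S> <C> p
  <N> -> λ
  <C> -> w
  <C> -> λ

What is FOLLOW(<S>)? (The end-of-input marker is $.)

FIRST(<C>): from <C>->w we get {w}; from <C>->λ we get {λ}. So FIRST(<C>) = {λ, w}.
FIRST(<S>): from <S>->r r w we get {r}; from <S>-><N> p p we get {p, r, w}; from <S>->λ we get {λ}. So FIRST(<S>) = {λ, p, r, w}.
FIRST(<N>): from <N>-><S> <C> p we get {p, r, w}; from <N>->λ we get {λ}. So FIRST(<N>) = {λ, p, r, w}.
FOLLOW(<S>) includes $ since <S> is the start symbol.
FOLLOW(<S>): in <N>-><S> <C> p, <S> is followed by <C> p with FIRST {p, w}. Thus FOLLOW(<S>) = {$, p, w}.
FOLLOW(<N>): in <S>-><N> p p, <N> is followed by p p with FIRST {p}. Thus FOLLOW(<N>) = {p}.
FOLLOW(<C>): in <N>-><S> <C> p, <C> is followed by p with FIRST {p}. Thus FOLLOW(<C>) = {p}.

{$, p, w}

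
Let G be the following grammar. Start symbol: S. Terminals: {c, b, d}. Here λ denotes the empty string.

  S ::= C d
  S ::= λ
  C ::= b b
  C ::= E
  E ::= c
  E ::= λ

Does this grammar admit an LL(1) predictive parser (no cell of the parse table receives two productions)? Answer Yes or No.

Yes

FIRST(S) = {λ, b, c, d}
FIRST(C) = {λ, b, c}
FIRST(E) = {λ, c}
FOLLOW(S) = {$}
FOLLOW(C) = {d}
FOLLOW(E) = {d}
Each cell of M receives at most one production.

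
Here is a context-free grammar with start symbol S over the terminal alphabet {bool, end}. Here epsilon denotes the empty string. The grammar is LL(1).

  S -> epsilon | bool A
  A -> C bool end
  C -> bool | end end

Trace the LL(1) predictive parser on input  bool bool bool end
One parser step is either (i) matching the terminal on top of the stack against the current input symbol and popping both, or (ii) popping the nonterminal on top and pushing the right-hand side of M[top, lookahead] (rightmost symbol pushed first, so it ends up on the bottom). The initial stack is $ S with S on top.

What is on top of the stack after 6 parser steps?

step 1: stack=$ S  input=bool bool bool end $  — expand S -> bool A
step 2: stack=$ A bool  input=bool bool bool end $  — match bool
step 3: stack=$ A  input=bool bool end $  — expand A -> C bool end
step 4: stack=$ end bool C  input=bool bool end $  — expand C -> bool
step 5: stack=$ end bool bool  input=bool bool end $  — match bool
step 6: stack=$ end bool  input=bool end $  — match bool
Stack after step 6: $ end (top = end).

end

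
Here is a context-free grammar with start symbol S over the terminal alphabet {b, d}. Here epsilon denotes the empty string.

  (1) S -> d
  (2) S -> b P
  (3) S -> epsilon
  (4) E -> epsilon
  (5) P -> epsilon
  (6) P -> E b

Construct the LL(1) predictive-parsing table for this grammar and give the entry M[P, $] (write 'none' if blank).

FIRST(S): from S->d we get {d}; from S->b P we get {b}; from S->epsilon we get {epsilon}. So FIRST(S) = {epsilon, b, d}.
FIRST(E): from E->epsilon we get {epsilon}. So FIRST(E) = {epsilon}.
FIRST(P): from P->epsilon we get {epsilon}; from P->E b we get {b}. So FIRST(P) = {epsilon, b}.
FOLLOW(S) includes $ since S is the start symbol.
FOLLOW(S): S appears on no right-hand side. Thus FOLLOW(S) = {$}.
FOLLOW(P): in S->b P, the suffix after P is empty, so FOLLOW(P) ⊇ FOLLOW(S) = {$}. Thus FOLLOW(P) = {$}.
For P -> epsilon: FIRST(epsilon) = {epsilon}, so it goes in M[P, t] for t ∈ {}; since epsilon ∈ FIRST, also for every t ∈ FOLLOW(P) = {$}.
For P -> E b: FIRST(E b) = {b}, so it goes in M[P, t] for t ∈ {b}.

P -> epsilon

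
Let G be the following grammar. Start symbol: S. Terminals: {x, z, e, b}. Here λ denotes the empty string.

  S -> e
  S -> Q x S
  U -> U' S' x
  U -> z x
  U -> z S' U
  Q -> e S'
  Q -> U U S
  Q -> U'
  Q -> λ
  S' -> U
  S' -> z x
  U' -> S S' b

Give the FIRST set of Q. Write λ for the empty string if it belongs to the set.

FIRST(S): from S->e we get {e}; from S->Q x S we get {e, x, z}. So FIRST(S) = {e, x, z}.
FIRST(U'): from U'->S S' b we get {e, x, z}. So FIRST(U') = {e, x, z}.
FIRST(U): from U->U' S' x we get {e, x, z}; from U->z x we get {z}; from U->z S' U we get {z}. So FIRST(U) = {e, x, z}.
FIRST(Q): from Q->e S' we get {e}; from Q->U U S we get {e, x, z}; from Q->U' we get {e, x, z}; from Q->λ we get {λ}. So FIRST(Q) = {λ, e, x, z}.
FIRST(S'): from S'->U we get {e, x, z}; from S'->z x we get {z}. So FIRST(S') = {e, x, z}.

{λ, e, x, z}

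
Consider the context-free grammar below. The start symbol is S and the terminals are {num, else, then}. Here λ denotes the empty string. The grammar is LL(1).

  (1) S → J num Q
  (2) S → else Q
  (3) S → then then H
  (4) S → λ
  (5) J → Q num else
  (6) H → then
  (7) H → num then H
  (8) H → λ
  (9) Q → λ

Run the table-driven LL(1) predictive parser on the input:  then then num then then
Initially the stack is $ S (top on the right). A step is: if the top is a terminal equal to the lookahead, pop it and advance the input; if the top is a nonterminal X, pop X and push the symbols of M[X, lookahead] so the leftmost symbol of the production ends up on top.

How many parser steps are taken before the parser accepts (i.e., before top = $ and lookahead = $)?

step 1: stack=$ S  input=then then num then then $  — expand S → then then H
step 2: stack=$ H then then  input=then then num then then $  — match then
step 3: stack=$ H then  input=then num then then $  — match then
step 4: stack=$ H  input=num then then $  — expand H → num then H
step 5: stack=$ H then num  input=num then then $  — match num
step 6: stack=$ H then  input=then then $  — match then
step 7: stack=$ H  input=then $  — expand H → then
step 8: stack=$ then  input=then $  — match then
Accept reached after 8 steps.

8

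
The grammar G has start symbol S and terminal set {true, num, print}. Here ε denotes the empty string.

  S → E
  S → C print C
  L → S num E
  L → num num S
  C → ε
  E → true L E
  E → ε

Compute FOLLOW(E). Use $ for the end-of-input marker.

{$, num, true}

FIRST(C): from C→ε we get {ε}. So FIRST(C) = {ε}.
FIRST(E): from E→true L E we get {true}; from E→ε we get {ε}. So FIRST(E) = {ε, true}.
FIRST(S): from S→E we get {ε, true}; from S→C print C we get {print}. So FIRST(S) = {ε, print, true}.
FIRST(L): from L→S num E we get {num, print, true}; from L→num num S we get {num}. So FIRST(L) = {num, print, true}.
FOLLOW(S) includes $ since S is the start symbol.
FOLLOW(S): in L→S num E, S is followed by num E with FIRST {num}; in L→num num S, the suffix after S is empty, so FOLLOW(S) ⊇ FOLLOW(L) = {$, num, true}. Thus FOLLOW(S) = {$, num, true}.
FOLLOW(C): in S→C print C (occurrence 1), C is followed by print C with FIRST {print}; in S→C print C (occurrence 2), the suffix after C is empty, so FOLLOW(C) ⊇ FOLLOW(S) = {$, num, true}. Thus FOLLOW(C) = {$, num, print, true}.
FOLLOW(L): in E→true L E, L is followed by E with FIRST {ε, true}; in E→true L E, the suffix after L is nullable, so FOLLOW(L) ⊇ FOLLOW(E) = {$, num, true}. Thus FOLLOW(L) = {$, num, true}.
FOLLOW(E): in S→E, the suffix after E is empty, so FOLLOW(E) ⊇ FOLLOW(S) = {$, num, true}; in L→S num E, the suffix after E is empty, so FOLLOW(E) ⊇ FOLLOW(L) = {$, num, true}; in E→true L E, the suffix after E is empty (adds nothing new). Thus FOLLOW(E) = {$, num, true}.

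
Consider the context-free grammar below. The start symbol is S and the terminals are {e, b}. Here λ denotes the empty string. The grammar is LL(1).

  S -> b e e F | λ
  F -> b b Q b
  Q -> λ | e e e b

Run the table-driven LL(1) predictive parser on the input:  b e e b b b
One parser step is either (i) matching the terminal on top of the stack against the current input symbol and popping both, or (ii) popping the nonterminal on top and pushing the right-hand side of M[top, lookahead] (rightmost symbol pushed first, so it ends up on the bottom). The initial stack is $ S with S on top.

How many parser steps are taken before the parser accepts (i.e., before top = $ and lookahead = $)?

     Stack      Input          Action
  1  $ S        b e e b b b $  expand S -> b e e F
  2  $ F e e b  b e e b b b $  match b
  3  $ F e e    e e b b b $    match e
  4  $ F e      e b b b $      match e
  5  $ F        b b b $        expand F -> b b Q b
  6  $ b Q b b  b b b $        match b
  7  $ b Q b    b b $          match b
  8  $ b Q      b $            expand Q -> λ
  9  $ b        b $            match b
Accept reached after 9 steps.

9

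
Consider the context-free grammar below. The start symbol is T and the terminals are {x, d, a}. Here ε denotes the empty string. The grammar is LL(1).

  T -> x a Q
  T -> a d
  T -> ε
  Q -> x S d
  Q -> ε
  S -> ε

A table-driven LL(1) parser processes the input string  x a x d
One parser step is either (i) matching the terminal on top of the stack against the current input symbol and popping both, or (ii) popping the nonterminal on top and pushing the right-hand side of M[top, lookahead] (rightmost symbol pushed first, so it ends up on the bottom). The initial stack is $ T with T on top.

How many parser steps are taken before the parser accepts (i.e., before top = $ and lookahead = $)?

step 1: stack=$ T  input=x a x d $  — expand T -> x a Q
step 2: stack=$ Q a x  input=x a x d $  — match x
step 3: stack=$ Q a  input=a x d $  — match a
step 4: stack=$ Q  input=x d $  — expand Q -> x S d
step 5: stack=$ d S x  input=x d $  — match x
step 6: stack=$ d S  input=d $  — expand S -> ε
step 7: stack=$ d  input=d $  — match d
Accept reached after 7 steps.

7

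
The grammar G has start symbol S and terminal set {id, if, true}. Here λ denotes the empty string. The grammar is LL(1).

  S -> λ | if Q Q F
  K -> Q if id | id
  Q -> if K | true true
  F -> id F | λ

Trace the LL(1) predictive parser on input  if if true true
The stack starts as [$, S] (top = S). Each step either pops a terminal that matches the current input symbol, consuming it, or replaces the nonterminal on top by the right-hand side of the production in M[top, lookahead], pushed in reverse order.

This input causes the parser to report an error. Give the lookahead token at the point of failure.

$

     Stack                  Input              Action
  1  $ S                    if if true true $  expand S -> if Q Q F
  2  $ F Q Q if             if if true true $  match if
  3  $ F Q Q                if true true $     expand Q -> if K
  4  $ F Q K if             if true true $     match if
  5  $ F Q K                true true $        expand K -> Q if id
  6  $ F Q id if Q          true true $        expand Q -> true true
  7  $ F Q id if true true  true true $        match true
  8  $ F Q id if true       true $             match true
  9  $ F Q id if            $                  error: top is terminal if but lookahead is $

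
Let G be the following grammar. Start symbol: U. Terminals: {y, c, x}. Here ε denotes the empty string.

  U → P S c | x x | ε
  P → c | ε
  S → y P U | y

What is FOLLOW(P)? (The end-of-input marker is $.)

{c, x, y}

FIRST(P): from P→c we get {c}; from P→ε we get {ε}. So FIRST(P) = {ε, c}.
FIRST(S): from S→y P U we get {y}; from S→y we get {y}. So FIRST(S) = {y}.
FIRST(U): from U→P S c we get {c, y}; from U→x x we get {x}; from U→ε we get {ε}. So FIRST(U) = {ε, c, x, y}.
FOLLOW(U) includes $ since U is the start symbol.
FOLLOW(S): in U→P S c, S is followed by c with FIRST {c}. Thus FOLLOW(S) = {c}.
FOLLOW(U): in S→y P U, the suffix after U is empty, so FOLLOW(U) ⊇ FOLLOW(S) = {c}. Thus FOLLOW(U) = {$, c}.
FOLLOW(P): in U→P S c, P is followed by S c with FIRST {y}; in S→y P U, P is followed by U with FIRST {ε, c, x, y}; in S→y P U, the suffix after P is nullable, so FOLLOW(P) ⊇ FOLLOW(S) = {c}. Thus FOLLOW(P) = {c, x, y}.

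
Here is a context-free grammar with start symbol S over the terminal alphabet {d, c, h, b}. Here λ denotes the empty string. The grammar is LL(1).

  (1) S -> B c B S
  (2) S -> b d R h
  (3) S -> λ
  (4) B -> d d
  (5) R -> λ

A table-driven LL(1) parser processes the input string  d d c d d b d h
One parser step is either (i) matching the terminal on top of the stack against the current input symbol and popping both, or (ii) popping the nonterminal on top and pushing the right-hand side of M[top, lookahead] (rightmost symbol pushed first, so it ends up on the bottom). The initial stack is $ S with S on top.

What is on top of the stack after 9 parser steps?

b

step 1: stack=$ S  input=d d c d d b d h $  — expand S -> B c B S
step 2: stack=$ S B c B  input=d d c d d b d h $  — expand B -> d d
step 3: stack=$ S B c d d  input=d d c d d b d h $  — match d
step 4: stack=$ S B c d  input=d c d d b d h $  — match d
step 5: stack=$ S B c  input=c d d b d h $  — match c
step 6: stack=$ S B  input=d d b d h $  — expand B -> d d
step 7: stack=$ S d d  input=d d b d h $  — match d
step 8: stack=$ S d  input=d b d h $  — match d
step 9: stack=$ S  input=b d h $  — expand S -> b d R h
Stack after step 9: $ h R d b (top = b).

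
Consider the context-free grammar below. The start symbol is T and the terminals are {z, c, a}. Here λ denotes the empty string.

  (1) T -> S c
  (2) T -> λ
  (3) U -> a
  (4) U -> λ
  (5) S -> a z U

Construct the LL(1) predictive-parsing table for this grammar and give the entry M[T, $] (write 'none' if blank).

FIRST(U) = {λ, a}
FIRST(S) = {a}
FIRST(T) = {λ, a}  (via S c)
FOLLOW(T) includes $ since T is the start symbol.
FOLLOW(T): T appears on no right-hand side. Thus FOLLOW(T) = {$}.
For T -> S c: FIRST(S c) = {a}, so it goes in M[T, t] for t ∈ {a}.
For T -> λ: FIRST(λ) = {λ}, so it goes in M[T, t] for t ∈ {}; since λ ∈ FIRST, also for every t ∈ FOLLOW(T) = {$}.

T -> λ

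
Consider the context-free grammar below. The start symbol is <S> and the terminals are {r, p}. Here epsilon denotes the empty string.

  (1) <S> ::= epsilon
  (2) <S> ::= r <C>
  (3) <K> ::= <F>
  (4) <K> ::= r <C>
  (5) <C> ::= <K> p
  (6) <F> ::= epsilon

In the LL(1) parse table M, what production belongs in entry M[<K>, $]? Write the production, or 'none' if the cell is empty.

none

FIRST(<S>) = {epsilon, r}
FIRST(<F>) = {epsilon}
FIRST(<K>) = {epsilon, r}  (via <F>)
FIRST(<C>) = {p, r}  (via <K> p)
FOLLOW(<S>) includes $ since <S> is the start symbol.
FOLLOW(<K>): in <C>::=<K> p, <K> is followed by p with FIRST {p}. Thus FOLLOW(<K>) = {p}.
For <K> ::= <F>: FIRST(<F>) = {epsilon}, so it goes in M[<K>, t] for t ∈ {}; since epsilon ∈ FIRST, also for every t ∈ FOLLOW(<K>) = {p}.
For <K> ::= r <C>: FIRST(r <C>) = {r}, so it goes in M[<K>, t] for t ∈ {r}.
None of these place a production in M[<K>, $].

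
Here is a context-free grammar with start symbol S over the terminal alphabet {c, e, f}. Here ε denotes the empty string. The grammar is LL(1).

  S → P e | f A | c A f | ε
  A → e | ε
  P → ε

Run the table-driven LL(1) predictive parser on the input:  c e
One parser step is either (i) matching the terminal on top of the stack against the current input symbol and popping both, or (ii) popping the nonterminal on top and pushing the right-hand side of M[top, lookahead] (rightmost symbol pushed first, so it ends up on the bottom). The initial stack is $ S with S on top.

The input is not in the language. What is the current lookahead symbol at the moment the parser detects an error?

$

     Stack    Input  Action
  1  $ S      c e $  expand S → c A f
  2  $ f A c  c e $  match c
  3  $ f A    e $    expand A → e
  4  $ f e    e $    match e
  5  $ f      $      error: top is terminal f but lookahead is $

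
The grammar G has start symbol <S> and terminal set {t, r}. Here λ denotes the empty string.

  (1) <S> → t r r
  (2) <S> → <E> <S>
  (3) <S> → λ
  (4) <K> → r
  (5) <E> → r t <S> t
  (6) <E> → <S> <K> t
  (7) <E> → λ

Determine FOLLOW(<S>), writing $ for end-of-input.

FIRST(<K>): from <K>→r we get {r}. So FIRST(<K>) = {r}.
FIRST(<S>): from <S>→t r r we get {t}; from <S>→<E> <S> we get {λ, r, t}; from <S>→λ we get {λ}. So FIRST(<S>) = {λ, r, t}.
FIRST(<E>): from <E>→r t <S> t we get {r}; from <E>→<S> <K> t we get {r, t}; from <E>→λ we get {λ}. So FIRST(<E>) = {λ, r, t}.
FOLLOW(<S>) includes $ since <S> is the start symbol.
FOLLOW(<S>): in <S>→<E> <S>, the suffix after <S> is empty (adds nothing new); in <E>→r t <S> t, <S> is followed by t with FIRST {t}; in <E>→<S> <K> t, <S> is followed by <K> t with FIRST {r}. Thus FOLLOW(<S>) = {$, r, t}.
FOLLOW(<K>): in <E>→<S> <K> t, <K> is followed by t with FIRST {t}. Thus FOLLOW(<K>) = {t}.
FOLLOW(<E>): in <S>→<E> <S>, <E> is followed by <S> with FIRST {λ, r, t}; in <S>→<E> <S>, the suffix after <E> is nullable, so FOLLOW(<E>) ⊇ FOLLOW(<S>) = {$, r, t}. Thus FOLLOW(<E>) = {$, r, t}.

{$, r, t}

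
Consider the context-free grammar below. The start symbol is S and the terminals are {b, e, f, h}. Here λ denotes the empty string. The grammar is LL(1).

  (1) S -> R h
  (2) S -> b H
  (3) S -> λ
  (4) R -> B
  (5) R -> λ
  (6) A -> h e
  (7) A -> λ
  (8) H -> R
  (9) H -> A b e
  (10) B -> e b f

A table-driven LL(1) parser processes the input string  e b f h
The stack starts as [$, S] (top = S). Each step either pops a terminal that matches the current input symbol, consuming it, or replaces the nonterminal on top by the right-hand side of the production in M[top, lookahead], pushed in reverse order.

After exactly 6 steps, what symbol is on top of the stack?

step 1: stack=$ S  input=e b f h $  — expand S -> R h
step 2: stack=$ h R  input=e b f h $  — expand R -> B
step 3: stack=$ h B  input=e b f h $  — expand B -> e b f
step 4: stack=$ h f b e  input=e b f h $  — match e
step 5: stack=$ h f b  input=b f h $  — match b
step 6: stack=$ h f  input=f h $  — match f
Stack after step 6: $ h (top = h).

h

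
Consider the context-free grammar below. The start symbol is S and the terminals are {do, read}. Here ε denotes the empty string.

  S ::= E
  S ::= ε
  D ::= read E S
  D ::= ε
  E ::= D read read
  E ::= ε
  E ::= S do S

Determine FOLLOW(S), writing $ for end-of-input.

FIRST(D) = {ε, read}
FIRST(S) = {ε, do, read}  (via E)
FIRST(E) = {ε, do, read}  (via D read read, S do S)
FOLLOW(S) includes $ since S is the start symbol.
FOLLOW(D): in E::=D read read, D is followed by read read with FIRST {read}. Thus FOLLOW(D) = {read}.
FOLLOW(S): in D::=read E S, the suffix after S is empty, so FOLLOW(S) ⊇ FOLLOW(D) = {read}; in E::=S do S (occurrence 1), S is followed by do S with FIRST {do}; in E::=S do S (occurrence 2), the suffix after S is empty, so FOLLOW(S) ⊇ FOLLOW(E) = {$, do, read}. Thus FOLLOW(S) = {$, do, read}.
FOLLOW(E): in S::=E, the suffix after E is empty, so FOLLOW(E) ⊇ FOLLOW(S) = {$, do, read}; in D::=read E S, E is followed by S with FIRST {ε, do, read}; in D::=read E S, the suffix after E is nullable, so FOLLOW(E) ⊇ FOLLOW(D) = {read}. Thus FOLLOW(E) = {$, do, read}.

{$, do, read}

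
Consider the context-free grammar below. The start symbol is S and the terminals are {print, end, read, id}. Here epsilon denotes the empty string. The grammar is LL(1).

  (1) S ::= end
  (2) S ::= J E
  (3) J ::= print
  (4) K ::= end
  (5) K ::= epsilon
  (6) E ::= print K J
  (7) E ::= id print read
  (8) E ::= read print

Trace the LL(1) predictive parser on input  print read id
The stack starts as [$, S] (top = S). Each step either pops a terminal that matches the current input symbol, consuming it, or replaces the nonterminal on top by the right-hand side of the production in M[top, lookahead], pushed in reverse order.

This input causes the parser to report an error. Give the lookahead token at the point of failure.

     Stack         Input            Action
  1  $ S           print read id $  expand S ::= J E
  2  $ E J         print read id $  expand J ::= print
  3  $ E print     print read id $  match print
  4  $ E           read id $        expand E ::= read print
  5  $ print read  read id $        match read
  6  $ print       id $             error: top is terminal print but lookahead is id

id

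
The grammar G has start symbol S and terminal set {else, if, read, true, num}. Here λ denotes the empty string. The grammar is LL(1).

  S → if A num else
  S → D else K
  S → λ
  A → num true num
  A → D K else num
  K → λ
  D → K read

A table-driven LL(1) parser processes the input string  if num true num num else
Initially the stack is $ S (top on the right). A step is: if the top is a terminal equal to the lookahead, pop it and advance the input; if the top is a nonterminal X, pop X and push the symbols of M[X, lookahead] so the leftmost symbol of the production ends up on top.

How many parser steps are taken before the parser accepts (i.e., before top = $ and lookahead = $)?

8

     Stack                    Input                       Action
  1  $ S                      if num true num num else $  expand S → if A num else
  2  $ else num A if          if num true num num else $  match if
  3  $ else num A             num true num num else $     expand A → num true num
  4  $ else num num true num  num true num num else $     match num
  5  $ else num num true      true num num else $         match true
  6  $ else num num           num num else $              match num
  7  $ else num               num else $                  match num
  8  $ else                   else $                      match else
Accept reached after 8 steps.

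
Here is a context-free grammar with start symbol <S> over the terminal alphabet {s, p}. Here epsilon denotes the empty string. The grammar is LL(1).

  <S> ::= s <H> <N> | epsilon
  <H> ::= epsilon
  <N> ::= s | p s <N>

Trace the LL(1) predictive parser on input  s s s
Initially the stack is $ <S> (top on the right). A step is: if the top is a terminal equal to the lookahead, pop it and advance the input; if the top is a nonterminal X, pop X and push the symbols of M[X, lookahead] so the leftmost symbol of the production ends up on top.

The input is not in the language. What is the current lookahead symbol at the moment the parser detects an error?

     Stack        Input    Action
  1  $ <S>        s s s $  expand <S> ::= s <H> <N>
  2  $ <N> <H> s  s s s $  match s
  3  $ <N> <H>    s s $    expand <H> ::= epsilon
  4  $ <N>        s s $    expand <N> ::= s
  5  $ s          s s $    match s
  6  $            s $      error: stack empty but input remains

s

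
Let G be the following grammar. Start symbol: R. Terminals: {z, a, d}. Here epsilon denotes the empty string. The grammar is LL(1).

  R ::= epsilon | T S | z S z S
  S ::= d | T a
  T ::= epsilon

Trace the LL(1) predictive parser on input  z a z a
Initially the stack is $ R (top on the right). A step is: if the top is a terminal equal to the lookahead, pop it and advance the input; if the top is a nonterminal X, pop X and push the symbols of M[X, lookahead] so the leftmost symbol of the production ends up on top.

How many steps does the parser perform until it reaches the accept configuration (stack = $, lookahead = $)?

     Stack      Input      Action
  1  $ R        z a z a $  expand R ::= z S z S
  2  $ S z S z  z a z a $  match z
  3  $ S z S    a z a $    expand S ::= T a
  4  $ S z a T  a z a $    expand T ::= epsilon
  5  $ S z a    a z a $    match a
  6  $ S z      z a $      match z
  7  $ S        a $        expand S ::= T a
  8  $ a T      a $        expand T ::= epsilon
  9  $ a        a $        match a
Accept reached after 9 steps.

9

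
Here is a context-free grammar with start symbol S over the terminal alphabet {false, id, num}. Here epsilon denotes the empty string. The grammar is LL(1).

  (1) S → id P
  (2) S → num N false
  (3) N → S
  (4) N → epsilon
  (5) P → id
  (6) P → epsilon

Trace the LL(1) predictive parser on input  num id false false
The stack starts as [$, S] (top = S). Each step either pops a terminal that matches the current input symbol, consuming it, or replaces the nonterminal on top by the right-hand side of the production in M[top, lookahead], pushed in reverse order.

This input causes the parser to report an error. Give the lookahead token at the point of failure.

false

step 1: stack=$ S  input=num id false false $  — expand S → num N false
step 2: stack=$ false N num  input=num id false false $  — match num
step 3: stack=$ false N  input=id false false $  — expand N → S
step 4: stack=$ false S  input=id false false $  — expand S → id P
step 5: stack=$ false P id  input=id false false $  — match id
step 6: stack=$ false P  input=false false $  — expand P → epsilon
step 7: stack=$ false  input=false false $  — match false
step 8: stack=$  input=false $  — error: stack empty but input remains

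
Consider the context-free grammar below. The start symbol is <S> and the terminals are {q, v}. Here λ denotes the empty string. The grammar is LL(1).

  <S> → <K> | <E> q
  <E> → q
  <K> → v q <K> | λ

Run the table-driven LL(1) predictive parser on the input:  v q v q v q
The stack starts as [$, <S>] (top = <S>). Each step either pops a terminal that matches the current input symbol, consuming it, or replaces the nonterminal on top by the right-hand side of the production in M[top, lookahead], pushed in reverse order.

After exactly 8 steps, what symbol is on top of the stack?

v

     Stack      Input          Action
  1  $ <S>      v q v q v q $  expand <S> → <K>
  2  $ <K>      v q v q v q $  expand <K> → v q <K>
  3  $ <K> q v  v q v q v q $  match v
  4  $ <K> q    q v q v q $    match q
  5  $ <K>      v q v q $      expand <K> → v q <K>
  6  $ <K> q v  v q v q $      match v
  7  $ <K> q    q v q $        match q
  8  $ <K>      v q $          expand <K> → v q <K>
Stack after step 8: $ <K> q v (top = v).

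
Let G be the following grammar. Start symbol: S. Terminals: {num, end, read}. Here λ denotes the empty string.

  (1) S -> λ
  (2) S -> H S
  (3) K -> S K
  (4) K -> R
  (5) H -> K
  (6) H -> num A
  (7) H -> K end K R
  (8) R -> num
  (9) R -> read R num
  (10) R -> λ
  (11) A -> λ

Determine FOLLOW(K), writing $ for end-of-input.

FIRST(R) = {λ, num, read}
FIRST(A) = {λ}
FIRST(S) = {λ, end, num, read}  (via H S)
FIRST(K) = {λ, end, num, read}  (via S K, R)
FIRST(H) = {λ, end, num, read}  (via K, K end K R)
FOLLOW(S) includes $ since S is the start symbol.
FOLLOW(S): in S->H S, the suffix after S is empty (adds nothing new); in K->S K, S is followed by K with FIRST {λ, end, num, read}; in K->S K, the suffix after S is nullable, so FOLLOW(S) ⊇ FOLLOW(K) = {$, end, num, read}. Thus FOLLOW(S) = {$, end, num, read}.
FOLLOW(H): in S->H S, H is followed by S with FIRST {λ, end, num, read}; in S->H S, the suffix after H is nullable, so FOLLOW(H) ⊇ FOLLOW(S) = {$, end, num, read}. Thus FOLLOW(H) = {$, end, num, read}.
FOLLOW(K): in K->S K, the suffix after K is empty (adds nothing new); in H->K, the suffix after K is empty, so FOLLOW(K) ⊇ FOLLOW(H) = {$, end, num, read}; in H->K end K R (occurrence 1), K is followed by end K R with FIRST {end}; in H->K end K R (occurrence 2), K is followed by R with FIRST {λ, num, read}; in H->K end K R (occurrence 2), the suffix after K is nullable, so FOLLOW(K) ⊇ FOLLOW(H) = {$, end, num, read}. Thus FOLLOW(K) = {$, end, num, read}.
FOLLOW(R): in K->R, the suffix after R is empty, so FOLLOW(R) ⊇ FOLLOW(K) = {$, end, num, read}; in H->K end K R, the suffix after R is empty, so FOLLOW(R) ⊇ FOLLOW(H) = {$, end, num, read}; in R->read R num, R is followed by num with FIRST {num}. Thus FOLLOW(R) = {$, end, num, read}.
FOLLOW(A): in H->num A, the suffix after A is empty, so FOLLOW(A) ⊇ FOLLOW(H) = {$, end, num, read}. Thus FOLLOW(A) = {$, end, num, read}.

{$, end, num, read}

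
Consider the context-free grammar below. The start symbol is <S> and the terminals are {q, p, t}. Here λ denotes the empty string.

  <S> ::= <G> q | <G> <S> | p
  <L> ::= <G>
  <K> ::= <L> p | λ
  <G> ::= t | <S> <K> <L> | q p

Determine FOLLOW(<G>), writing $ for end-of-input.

FIRST(<S>) = {p, q, t}  (via <G> q, <G> <S>)
FIRST(<G>) = {p, q, t}  (via <S> <K> <L>)
FIRST(<L>) = {p, q, t}  (via <G>)
FIRST(<K>) = {λ, p, q, t}  (via <L> p)
FOLLOW(<S>) includes $ since <S> is the start symbol.
FOLLOW(<S>): in <S>::=<G> <S>, the suffix after <S> is empty (adds nothing new); in <G>::=<S> <K> <L>, <S> is followed by <K> <L> with FIRST {p, q, t}. Thus FOLLOW(<S>) = {$, p, q, t}.
FOLLOW(<K>): in <G>::=<S> <K> <L>, <K> is followed by <L> with FIRST {p, q, t}. Thus FOLLOW(<K>) = {p, q, t}.
FOLLOW(<L>): in <K>::=<L> p, <L> is followed by p with FIRST {p}; in <G>::=<S> <K> <L>, the suffix after <L> is empty, so FOLLOW(<L>) ⊇ FOLLOW(<G>) = {p, q, t}. Thus FOLLOW(<L>) = {p, q, t}.
FOLLOW(<G>): in <S>::=<G> q, <G> is followed by q with FIRST {q}; in <S>::=<G> <S>, <G> is followed by <S> with FIRST {p, q, t}; in <L>::=<G>, the suffix after <G> is empty, so FOLLOW(<G>) ⊇ FOLLOW(<L>) = {p, q, t}. Thus FOLLOW(<G>) = {p, q, t}.

{p, q, t}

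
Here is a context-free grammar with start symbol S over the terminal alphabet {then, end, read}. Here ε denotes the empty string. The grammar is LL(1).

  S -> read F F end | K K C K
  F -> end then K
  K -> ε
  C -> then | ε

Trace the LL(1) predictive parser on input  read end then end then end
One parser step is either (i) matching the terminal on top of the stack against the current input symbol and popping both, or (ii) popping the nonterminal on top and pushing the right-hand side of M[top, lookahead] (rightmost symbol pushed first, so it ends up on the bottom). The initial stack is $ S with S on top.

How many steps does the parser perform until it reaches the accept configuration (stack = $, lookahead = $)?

11

step 1: stack=$ S  input=read end then end then end $  — expand S -> read F F end
step 2: stack=$ end F F read  input=read end then end then end $  — match read
step 3: stack=$ end F F  input=end then end then end $  — expand F -> end then K
step 4: stack=$ end F K then end  input=end then end then end $  — match end
step 5: stack=$ end F K then  input=then end then end $  — match then
step 6: stack=$ end F K  input=end then end $  — expand K -> ε
step 7: stack=$ end F  input=end then end $  — expand F -> end then K
step 8: stack=$ end K then end  input=end then end $  — match end
step 9: stack=$ end K then  input=then end $  — match then
step 10: stack=$ end K  input=end $  — expand K -> ε
step 11: stack=$ end  input=end $  — match end
Accept reached after 11 steps.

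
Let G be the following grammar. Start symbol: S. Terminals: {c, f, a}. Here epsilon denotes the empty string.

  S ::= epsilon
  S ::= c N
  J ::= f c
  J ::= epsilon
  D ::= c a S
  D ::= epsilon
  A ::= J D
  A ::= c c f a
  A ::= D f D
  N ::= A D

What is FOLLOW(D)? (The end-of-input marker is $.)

{$, c, f}

FIRST(S) = {epsilon, c}
FIRST(J) = {epsilon, f}
FIRST(D) = {epsilon, c}
FIRST(A) = {epsilon, c, f}  (via J D, D f D)
FIRST(N) = {epsilon, c, f}  (via A D)
FOLLOW(S) includes $ since S is the start symbol.
FOLLOW(S): in D::=c a S, the suffix after S is empty, so FOLLOW(S) ⊇ FOLLOW(D) = {$, c, f}. Thus FOLLOW(S) = {$, c, f}.
FOLLOW(N): in S::=c N, the suffix after N is empty, so FOLLOW(N) ⊇ FOLLOW(S) = {$, c, f}. Thus FOLLOW(N) = {$, c, f}.
FOLLOW(A): in N::=A D, A is followed by D with FIRST {epsilon, c}; in N::=A D, the suffix after A is nullable, so FOLLOW(A) ⊇ FOLLOW(N) = {$, c, f}. Thus FOLLOW(A) = {$, c, f}.
FOLLOW(J): in A::=J D, J is followed by D with FIRST {epsilon, c}; in A::=J D, the suffix after J is nullable, so FOLLOW(J) ⊇ FOLLOW(A) = {$, c, f}. Thus FOLLOW(J) = {$, c, f}.
FOLLOW(D): in A::=J D, the suffix after D is empty, so FOLLOW(D) ⊇ FOLLOW(A) = {$, c, f}; in A::=D f D (occurrence 1), D is followed by f D with FIRST {f}; in A::=D f D (occurrence 2), the suffix after D is empty, so FOLLOW(D) ⊇ FOLLOW(A) = {$, c, f}; in N::=A D, the suffix after D is empty, so FOLLOW(D) ⊇ FOLLOW(N) = {$, c, f}. Thus FOLLOW(D) = {$, c, f}.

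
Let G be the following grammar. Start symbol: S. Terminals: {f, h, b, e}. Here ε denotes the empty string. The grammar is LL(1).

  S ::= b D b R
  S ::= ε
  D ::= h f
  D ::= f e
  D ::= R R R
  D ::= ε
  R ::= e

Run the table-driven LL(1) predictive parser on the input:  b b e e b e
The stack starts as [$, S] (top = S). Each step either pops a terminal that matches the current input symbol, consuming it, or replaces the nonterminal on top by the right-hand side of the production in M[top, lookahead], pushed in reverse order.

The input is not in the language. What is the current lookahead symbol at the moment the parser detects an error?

step 1: stack=$ S  input=b b e e b e $  — expand S ::= b D b R
step 2: stack=$ R b D b  input=b b e e b e $  — match b
step 3: stack=$ R b D  input=b e e b e $  — expand D ::= ε
step 4: stack=$ R b  input=b e e b e $  — match b
step 5: stack=$ R  input=e e b e $  — expand R ::= e
step 6: stack=$ e  input=e e b e $  — match e
step 7: stack=$  input=e b e $  — error: stack empty but input remains

e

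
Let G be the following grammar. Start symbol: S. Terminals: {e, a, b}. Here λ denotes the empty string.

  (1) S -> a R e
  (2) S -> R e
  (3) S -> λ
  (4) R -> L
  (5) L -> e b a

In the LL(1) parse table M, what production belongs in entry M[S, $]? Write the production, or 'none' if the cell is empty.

FIRST(L): from L->e b a we get {e}. So FIRST(L) = {e}.
FIRST(R): from R->L we get {e}. So FIRST(R) = {e}.
FIRST(S): from S->a R e we get {a}; from S->R e we get {e}; from S->λ we get {λ}. So FIRST(S) = {λ, a, e}.
FOLLOW(S) includes $ since S is the start symbol.
FOLLOW(S): S appears on no right-hand side. Thus FOLLOW(S) = {$}.
For S -> a R e: FIRST(a R e) = {a}, so it goes in M[S, t] for t ∈ {a}.
For S -> R e: FIRST(R e) = {e}, so it goes in M[S, t] for t ∈ {e}.
For S -> λ: FIRST(λ) = {λ}, so it goes in M[S, t] for t ∈ {}; since λ ∈ FIRST, also for every t ∈ FOLLOW(S) = {$}.

S -> λ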